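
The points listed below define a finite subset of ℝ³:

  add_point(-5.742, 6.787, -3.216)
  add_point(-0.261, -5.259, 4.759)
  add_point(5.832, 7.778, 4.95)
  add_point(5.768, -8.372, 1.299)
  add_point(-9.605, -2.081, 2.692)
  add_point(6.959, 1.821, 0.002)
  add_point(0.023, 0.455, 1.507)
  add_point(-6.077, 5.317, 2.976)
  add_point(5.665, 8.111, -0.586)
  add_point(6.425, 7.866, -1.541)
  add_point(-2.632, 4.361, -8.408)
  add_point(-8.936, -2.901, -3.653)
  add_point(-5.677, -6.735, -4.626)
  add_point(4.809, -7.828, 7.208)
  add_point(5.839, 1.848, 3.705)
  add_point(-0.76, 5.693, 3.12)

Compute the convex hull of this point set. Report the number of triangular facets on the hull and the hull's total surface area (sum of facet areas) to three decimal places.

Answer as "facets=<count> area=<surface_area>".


facets=20 area=801.443

12 of the 16 inputs are extreme points: [0, 2, 3, 4, 5, 7, 8, 9, 10, 11, 12, 13].

Per-facet area ½‖(b−a)×(c−a)‖:
  f1: (p10, p3, p5) → 66.0618
  f2: (p12, p10, p3) → 78.6221
  f3: (p13, p3, p5) → 31.0459
  f4: (p13, p12, p4) → 72.7025
  f5: (p13, p12, p3) → 37.2909
  f6: (p11, p12, p4) → 15.4492
  f7: (p11, p12, p10) → 27.4586
  f8: (p0, p11, p4) → 32.5582
  f9: (p0, p11, p10) → 32.3314
  f10: (p9, p10, p5) → 37.1269
  f11: (p9, p0, p10) → 37.9436
  f12: (p9, p0, p8) → 6.7277
  f13: (p7, p0, p4) → 25.6201
  f14: (p7, p13, p4) → 66.0951
  f15: (p2, p9, p8) → 2.3408
  f16: (p2, p7, p13) → 94.5641
  f17: (p2, p13, p5) → 46.8725
  f18: (p2, p9, p5) → 19.7571
  f19: (p2, p0, p8) → 31.6861
  f20: (p2, p7, p0) → 39.1886
Σ area = 801.443

Euler characteristic 12−30+20 = 2 ✓


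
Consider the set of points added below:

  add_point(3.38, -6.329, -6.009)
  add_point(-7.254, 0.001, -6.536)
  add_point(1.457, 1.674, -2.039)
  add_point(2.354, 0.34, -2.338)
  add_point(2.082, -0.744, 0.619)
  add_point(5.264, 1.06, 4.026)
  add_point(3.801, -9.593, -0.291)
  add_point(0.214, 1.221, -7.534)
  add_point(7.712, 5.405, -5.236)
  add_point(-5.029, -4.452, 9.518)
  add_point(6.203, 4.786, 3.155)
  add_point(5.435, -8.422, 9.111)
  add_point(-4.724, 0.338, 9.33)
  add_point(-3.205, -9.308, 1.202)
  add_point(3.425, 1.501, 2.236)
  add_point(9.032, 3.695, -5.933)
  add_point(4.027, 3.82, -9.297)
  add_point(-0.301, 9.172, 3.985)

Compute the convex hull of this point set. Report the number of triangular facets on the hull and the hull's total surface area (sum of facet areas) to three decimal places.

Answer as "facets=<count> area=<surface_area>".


Hull vertices (12/18): indices [0, 1, 6, 8, 9, 10, 11, 12, 13, 15, 16, 17].

Per-facet area ½‖(b−a)×(c−a)‖:
  f1: (p0, p6, p15) → 34.8927
  f2: (p13, p9, p1) → 62.2760
  f3: (p13, p0, p1) → 58.6280
  f4: (p13, p0, p6) → 23.5336
  f5: (p12, p17, p1) → 83.0566
  f6: (p12, p9, p1) → 38.5940
  f7: (p16, p0, p1) → 59.2328
  f8: (p16, p0, p15) → 31.9114
  f9: (p16, p8, p15) → 6.4696
  f10: (p16, p17, p1) → 85.4647
  f11: (p16, p8, p17) → 35.8190
  f12: (p10, p8, p15) → 9.0896
  f13: (p10, p8, p17) → 32.9740
  f14: (p11, p12, p17) → 73.7074
  f15: (p11, p10, p17) → 51.9536
  f16: (p11, p12, p9) → 25.7186
  f17: (p11, p10, p15) → 66.2709
  f18: (p11, p6, p15) → 72.3819
  f19: (p11, p13, p6) → 34.4321
  f20: (p11, p13, p9) → 50.7579
Σ area = 937.164

Euler characteristic 12−30+20 = 2 ✓

facets=20 area=937.164


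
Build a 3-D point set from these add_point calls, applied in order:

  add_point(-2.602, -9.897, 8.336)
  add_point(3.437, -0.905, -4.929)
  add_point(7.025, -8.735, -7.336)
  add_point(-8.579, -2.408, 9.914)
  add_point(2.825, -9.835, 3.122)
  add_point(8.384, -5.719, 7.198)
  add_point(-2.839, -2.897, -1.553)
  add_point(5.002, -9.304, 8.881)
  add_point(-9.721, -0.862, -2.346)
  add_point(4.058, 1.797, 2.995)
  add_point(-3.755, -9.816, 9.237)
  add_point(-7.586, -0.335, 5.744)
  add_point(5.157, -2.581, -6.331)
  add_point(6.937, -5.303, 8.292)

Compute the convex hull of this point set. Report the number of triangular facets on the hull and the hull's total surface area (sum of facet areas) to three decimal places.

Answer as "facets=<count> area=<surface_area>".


Points on the hull: [0, 1, 2, 3, 4, 5, 7, 8, 9, 10, 11, 12, 13] (13 of 14).

Area of each hull facet:
  f1: (p7, p2, p5) → 38.5492
  f2: (p12, p2, p5) → 46.0324
  f3: (p12, p2, p8) → 45.7751
  f4: (p12, p1, p8) → 13.2044
  f5: (p9, p12, p5) → 49.9177
  f6: (p9, p12, p1) → 9.1202
  f7: (p9, p1, p8) → 55.9420
  f8: (p4, p2, p0) → 17.8428
  f9: (p4, p7, p0) → 21.4038
  f10: (p4, p7, p2) → 24.2183
  f11: (p13, p7, p5) → 4.0758
  f12: (p13, p7, p3) → 34.2196
  f13: (p13, p9, p5) → 8.6421
  f14: (p13, p9, p3) → 68.2540
  f15: (p10, p7, p0) → 3.8037
  f16: (p10, p7, p3) → 33.7696
  f17: (p10, p3, p8) → 54.8423
  f18: (p10, p2, p8) → 140.6453
  f19: (p10, p2, p0) → 4.9533
  f20: (p11, p3, p8) → 12.8633
  f21: (p11, p9, p8) → 50.9065
  f22: (p11, p9, p3) → 25.4711
Σ area = 764.453

Euler: V−E+F = 13−33+22 = 2.

facets=22 area=764.453


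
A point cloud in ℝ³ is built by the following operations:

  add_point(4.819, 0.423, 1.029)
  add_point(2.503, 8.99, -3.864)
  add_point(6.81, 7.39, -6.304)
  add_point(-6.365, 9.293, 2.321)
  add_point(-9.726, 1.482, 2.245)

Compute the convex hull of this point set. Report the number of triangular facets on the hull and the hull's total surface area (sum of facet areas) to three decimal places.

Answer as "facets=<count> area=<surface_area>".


facets=6 area=286.622

Hull vertices (5/5): indices [0, 1, 2, 3, 4].

Per-facet area ½‖(b−a)×(c−a)‖:
  f1: (p0, p2, p4) → 73.8743
  f2: (p0, p3, p4) → 58.8314
  f3: (p1, p2, p4) → 29.5621
  f4: (p1, p3, p4) → 43.9673
  f5: (p1, p0, p2) → 25.6979
  f6: (p1, p0, p3) → 54.6892
Σ area = 286.622

Euler: V−E+F = 5−9+6 = 2.


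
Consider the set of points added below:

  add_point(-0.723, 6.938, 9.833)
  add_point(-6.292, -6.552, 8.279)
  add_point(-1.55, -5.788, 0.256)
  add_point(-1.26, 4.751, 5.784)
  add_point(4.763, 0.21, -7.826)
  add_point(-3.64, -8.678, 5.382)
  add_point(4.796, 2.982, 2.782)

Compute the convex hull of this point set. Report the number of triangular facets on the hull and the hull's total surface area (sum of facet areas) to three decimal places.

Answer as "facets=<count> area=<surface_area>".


Extreme-point indices: [0, 1, 2, 3, 4, 5, 6] — 7 of 7 on the boundary.

Per-facet area ½‖(b−a)×(c−a)‖:
  f1: (p4, p0, p6) → 32.3867
  f2: (p2, p4, p1) → 24.8462
  f3: (p5, p0, p1) → 31.4540
  f4: (p5, p0, p6) → 70.9636
  f5: (p5, p2, p1) → 11.9873
  f6: (p5, p4, p6) → 80.1351
  f7: (p5, p2, p4) → 9.0343
  f8: (p3, p0, p1) → 27.9267
  f9: (p3, p4, p1) → 97.9856
  f10: (p3, p4, p0) → 18.5593
Σ area = 405.279

Euler: V−E+F = 7−15+10 = 2.

facets=10 area=405.279


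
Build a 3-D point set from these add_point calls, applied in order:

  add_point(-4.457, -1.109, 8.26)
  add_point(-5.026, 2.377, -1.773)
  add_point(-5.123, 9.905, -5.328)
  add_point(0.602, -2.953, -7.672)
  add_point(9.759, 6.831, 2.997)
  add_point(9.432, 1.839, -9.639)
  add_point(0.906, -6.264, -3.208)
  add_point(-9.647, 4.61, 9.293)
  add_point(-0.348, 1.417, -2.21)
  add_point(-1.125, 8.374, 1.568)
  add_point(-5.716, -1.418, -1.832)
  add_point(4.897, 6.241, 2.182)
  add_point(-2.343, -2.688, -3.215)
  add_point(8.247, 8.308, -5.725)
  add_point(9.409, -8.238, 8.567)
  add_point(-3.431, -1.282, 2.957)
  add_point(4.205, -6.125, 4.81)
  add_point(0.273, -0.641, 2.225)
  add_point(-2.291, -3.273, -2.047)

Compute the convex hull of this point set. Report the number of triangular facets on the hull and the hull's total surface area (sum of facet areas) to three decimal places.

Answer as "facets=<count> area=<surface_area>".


Hull vertices (11/19): indices [0, 2, 3, 4, 5, 6, 7, 9, 10, 13, 14].

Per-facet area ½‖(b−a)×(c−a)‖:
  f1: (p14, p4, p7) → 160.5302
  f2: (p5, p14, p4) → 109.1649
  f3: (p6, p5, p14) → 97.7761
  f4: (p9, p4, p7) → 55.3100
  f5: (p9, p2, p7) → 47.5040
  f6: (p9, p2, p4) → 35.3201
  f7: (p13, p5, p4) → 32.3958
  f8: (p13, p2, p4) → 59.6869
  f9: (p13, p2, p5) → 49.6483
  f10: (p0, p14, p7) → 23.0533
  f11: (p0, p6, p14) → 92.0091
  f12: (p10, p2, p7) → 77.4349
  f13: (p10, p0, p7) → 39.5387
  f14: (p10, p0, p6) → 42.1825
  f15: (p3, p6, p5) → 26.2899
  f16: (p3, p10, p6) → 22.3767
  f17: (p3, p2, p5) → 72.9652
  f18: (p3, p10, p2) → 51.7372
Σ area = 1094.924

Check V−E+F: 11 − 27 + 18 = 2.

facets=18 area=1094.924


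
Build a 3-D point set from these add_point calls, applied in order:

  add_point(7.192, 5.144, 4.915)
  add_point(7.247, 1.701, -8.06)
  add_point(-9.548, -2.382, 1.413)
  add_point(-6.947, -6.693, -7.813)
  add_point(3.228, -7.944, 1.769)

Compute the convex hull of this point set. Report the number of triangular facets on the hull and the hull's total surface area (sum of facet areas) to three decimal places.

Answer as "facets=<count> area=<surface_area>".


Points on the hull: [0, 1, 2, 3, 4] (5 of 5).

Area of each hull facet:
  f1: (p0, p1, p2) → 120.3703
  f2: (p0, p4, p2) → 97.2296
  f3: (p0, p4, p1) → 83.8837
  f4: (p3, p1, p2) → 86.6565
  f5: (p3, p4, p2) → 68.1086
  f6: (p3, p4, p1) → 95.1979
Σ area = 551.447

Check V−E+F: 5 − 9 + 6 = 2.

facets=6 area=551.447


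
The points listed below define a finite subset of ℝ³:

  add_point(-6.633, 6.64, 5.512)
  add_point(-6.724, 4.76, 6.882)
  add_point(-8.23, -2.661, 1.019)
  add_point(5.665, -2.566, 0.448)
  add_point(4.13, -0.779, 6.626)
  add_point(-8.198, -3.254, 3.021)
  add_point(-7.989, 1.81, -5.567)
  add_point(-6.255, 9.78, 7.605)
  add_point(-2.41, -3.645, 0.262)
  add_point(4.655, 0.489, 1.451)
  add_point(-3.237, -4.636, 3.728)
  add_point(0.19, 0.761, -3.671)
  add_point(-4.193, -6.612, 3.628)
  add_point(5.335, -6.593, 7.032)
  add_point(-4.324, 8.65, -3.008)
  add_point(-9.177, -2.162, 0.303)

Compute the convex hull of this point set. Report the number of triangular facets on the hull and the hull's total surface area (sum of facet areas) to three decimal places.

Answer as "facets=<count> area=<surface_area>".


facets=22 area=626.051

Hull vertices (13/16): indices [1, 3, 4, 5, 6, 7, 8, 9, 11, 12, 13, 14, 15].

Facet areas (half cross-product norm):
  f1: (p6, p7, p15) → 51.2228
  f2: (p14, p6, p7) → 42.0745
  f3: (p12, p13, p3) → 37.8834
  f4: (p12, p6, p15) → 21.7864
  f5: (p4, p13, p3) → 19.0640
  f6: (p4, p13, p7) → 24.4932
  f7: (p11, p14, p6) → 31.6828
  f8: (p5, p12, p15) → 6.6846
  f9: (p1, p13, p7) → 33.5139
  f10: (p1, p12, p13) → 60.8566
  f11: (p1, p5, p12) → 21.8090
  f12: (p1, p7, p15) → 14.7409
  f13: (p1, p5, p15) → 13.8326
  f14: (p9, p14, p7) → 69.3318
  f15: (p9, p4, p7) → 39.7065
  f16: (p9, p4, p3) → 8.9748
  f17: (p9, p11, p3) → 11.4593
  f18: (p9, p11, p14) → 29.5100
  f19: (p8, p12, p6) → 19.6389
  f20: (p8, p11, p6) → 26.9108
  f21: (p8, p12, p3) → 17.7479
  f22: (p8, p11, p3) → 23.1262
Σ area = 626.051

Check V−E+F: 13 − 33 + 22 = 2.


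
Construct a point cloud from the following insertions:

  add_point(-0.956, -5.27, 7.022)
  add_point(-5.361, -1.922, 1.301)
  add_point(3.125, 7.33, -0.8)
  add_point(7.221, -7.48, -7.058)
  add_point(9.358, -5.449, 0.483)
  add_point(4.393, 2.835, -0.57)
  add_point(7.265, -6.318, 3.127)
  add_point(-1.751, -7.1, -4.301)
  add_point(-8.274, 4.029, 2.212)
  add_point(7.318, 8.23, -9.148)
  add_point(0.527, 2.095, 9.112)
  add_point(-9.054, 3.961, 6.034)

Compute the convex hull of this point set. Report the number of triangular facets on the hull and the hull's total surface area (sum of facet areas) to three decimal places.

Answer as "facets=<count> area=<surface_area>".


11 of the 12 inputs are extreme points: [0, 1, 2, 3, 4, 6, 7, 8, 9, 10, 11].

Per-facet area ½‖(b−a)×(c−a)‖:
  f1: (p3, p9, p4) → 63.6389
  f2: (p10, p9, p4) → 120.4291
  f3: (p0, p10, p11) → 39.7568
  f4: (p8, p9, p11) → 26.5152
  f5: (p2, p9, p11) → 38.1579
  f6: (p2, p10, p11) → 58.3795
  f7: (p2, p10, p9) → 22.3007
  f8: (p6, p10, p4) → 18.2465
  f9: (p6, p0, p10) → 35.6573
  f10: (p6, p3, p4) → 12.3216
  f11: (p7, p6, p3) → 46.0487
  f12: (p7, p6, p0) → 48.7999
  f13: (p7, p3, p9) → 74.4385
  f14: (p7, p8, p9) → 127.2549
  f15: (p1, p0, p11) → 33.1518
  f16: (p1, p7, p0) → 33.5793
  f17: (p1, p8, p11) → 12.7692
  f18: (p1, p7, p8) → 16.0457
Σ area = 827.491

Euler: V−E+F = 11−27+18 = 2.

facets=18 area=827.491


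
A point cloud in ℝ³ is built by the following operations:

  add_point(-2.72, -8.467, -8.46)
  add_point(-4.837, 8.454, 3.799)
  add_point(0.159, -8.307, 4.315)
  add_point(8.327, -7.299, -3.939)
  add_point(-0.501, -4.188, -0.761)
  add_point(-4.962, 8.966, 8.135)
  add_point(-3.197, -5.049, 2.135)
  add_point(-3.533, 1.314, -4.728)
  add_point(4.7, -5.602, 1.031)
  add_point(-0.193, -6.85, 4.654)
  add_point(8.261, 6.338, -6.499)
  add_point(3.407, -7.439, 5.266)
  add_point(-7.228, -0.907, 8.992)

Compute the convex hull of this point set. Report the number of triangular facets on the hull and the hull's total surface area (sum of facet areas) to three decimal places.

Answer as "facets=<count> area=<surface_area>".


facets=14 area=871.989

Extreme-point indices: [0, 1, 2, 3, 5, 7, 10, 11, 12] — 9 of 13 on the boundary.

Area of each hull facet:
  f1: (p10, p0, p3) → 83.1861
  f2: (p11, p5, p12) → 63.5397
  f3: (p11, p10, p3) → 71.3175
  f4: (p11, p10, p5) → 157.4916
  f5: (p7, p0, p12) → 73.7370
  f6: (p7, p10, p0) → 65.9169
  f7: (p2, p0, p12) → 72.3356
  f8: (p2, p11, p12) → 18.9040
  f9: (p2, p0, p3) → 64.4518
  f10: (p2, p11, p3) → 17.8613
  f11: (p1, p5, p12) → 22.1956
  f12: (p1, p7, p12) → 60.6384
  f13: (p1, p10, p5) → 28.0072
  f14: (p1, p7, p10) → 72.4062
Σ area = 871.989

Euler: V−E+F = 9−21+14 = 2.


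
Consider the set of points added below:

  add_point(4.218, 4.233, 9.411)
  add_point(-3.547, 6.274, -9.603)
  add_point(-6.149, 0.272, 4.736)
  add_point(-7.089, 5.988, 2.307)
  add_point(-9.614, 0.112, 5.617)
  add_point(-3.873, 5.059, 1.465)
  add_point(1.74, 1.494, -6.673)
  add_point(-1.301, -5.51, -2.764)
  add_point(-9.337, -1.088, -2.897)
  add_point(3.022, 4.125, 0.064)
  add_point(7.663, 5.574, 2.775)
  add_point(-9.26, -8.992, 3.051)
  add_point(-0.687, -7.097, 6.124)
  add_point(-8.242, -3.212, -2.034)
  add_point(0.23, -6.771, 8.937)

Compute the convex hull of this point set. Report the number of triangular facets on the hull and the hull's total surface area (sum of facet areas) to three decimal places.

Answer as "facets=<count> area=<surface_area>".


facets=20 area=825.249

Extreme-point indices: [0, 1, 3, 4, 6, 7, 8, 10, 11, 12, 13, 14] — 12 of 15 on the boundary.

Triangle areas on the boundary:
  f1: (p14, p11, p4) → 51.4609
  f2: (p3, p1, p10) → 88.7550
  f3: (p8, p11, p4) → 37.2487
  f4: (p8, p3, p4) → 28.9884
  f5: (p8, p3, p1) → 49.9883
  f6: (p0, p14, p4) → 70.8722
  f7: (p0, p14, p10) → 42.6474
  f8: (p0, p3, p4) → 48.4230
  f9: (p0, p3, p10) → 50.8818
  f10: (p7, p14, p10) → 84.8157
  f11: (p12, p14, p11) → 10.8795
  f12: (p12, p7, p11) → 39.4076
  f13: (p12, p7, p14) → 4.9546
  f14: (p13, p8, p1) → 12.5402
  f15: (p13, p7, p1) → 47.1048
  f16: (p13, p8, p11) → 6.0714
  f17: (p13, p7, p11) → 28.5022
  f18: (p6, p1, p10) → 41.2708
  f19: (p6, p7, p10) → 50.6991
  f20: (p6, p7, p1) → 29.7373
Σ area = 825.249

Check V−E+F: 12 − 30 + 20 = 2.


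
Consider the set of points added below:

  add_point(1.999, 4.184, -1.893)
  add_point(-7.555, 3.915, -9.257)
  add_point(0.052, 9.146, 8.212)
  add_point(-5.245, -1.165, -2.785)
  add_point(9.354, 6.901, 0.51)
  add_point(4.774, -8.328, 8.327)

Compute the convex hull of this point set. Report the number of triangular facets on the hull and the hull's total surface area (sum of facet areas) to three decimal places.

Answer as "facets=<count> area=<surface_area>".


Extreme-point indices: [1, 2, 3, 4, 5] — 5 of 6 on the boundary.

Triangle areas on the boundary:
  f1: (p5, p4, p1) → 173.4673
  f2: (p2, p4, p1) → 115.3271
  f3: (p2, p5, p4) → 103.2845
  f4: (p3, p5, p1) → 26.5347
  f5: (p3, p2, p1) → 66.4873
  f6: (p3, p2, p5) → 122.4417
Σ area = 607.543

Euler characteristic 5−9+6 = 2 ✓

facets=6 area=607.543


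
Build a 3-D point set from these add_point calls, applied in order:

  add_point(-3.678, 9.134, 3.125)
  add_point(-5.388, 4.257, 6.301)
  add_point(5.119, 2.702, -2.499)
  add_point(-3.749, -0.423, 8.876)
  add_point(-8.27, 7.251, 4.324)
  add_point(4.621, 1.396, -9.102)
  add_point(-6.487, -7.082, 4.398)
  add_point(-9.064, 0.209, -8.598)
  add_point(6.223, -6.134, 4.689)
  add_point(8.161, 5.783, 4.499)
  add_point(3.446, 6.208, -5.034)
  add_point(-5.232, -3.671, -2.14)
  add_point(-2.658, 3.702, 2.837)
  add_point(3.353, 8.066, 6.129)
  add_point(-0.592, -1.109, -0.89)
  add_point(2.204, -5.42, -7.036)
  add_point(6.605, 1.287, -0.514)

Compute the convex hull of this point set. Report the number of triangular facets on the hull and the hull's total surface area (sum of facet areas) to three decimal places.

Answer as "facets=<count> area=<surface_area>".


Hull vertices (12/17): indices [0, 3, 4, 5, 6, 7, 8, 9, 10, 13, 15, 16].

Area of each hull facet:
  f1: (p15, p6, p7) → 84.6656
  f2: (p4, p6, p7) → 94.3365
  f3: (p4, p0, p7) → 37.6175
  f4: (p5, p15, p7) → 47.1872
  f5: (p8, p15, p6) → 74.4235
  f6: (p8, p5, p15) → 45.6723
  f7: (p13, p4, p0) → 14.5110
  f8: (p10, p0, p7) → 77.4991
  f9: (p10, p5, p7) → 43.6131
  f10: (p10, p13, p0) → 40.8613
  f11: (p10, p5, p9) → 30.3370
  f12: (p10, p13, p9) → 29.3460
  f13: (p16, p5, p9) → 20.1721
  f14: (p16, p8, p9) → 31.0986
  f15: (p16, p8, p5) → 33.1391
  f16: (p3, p4, p6) → 41.4019
  f17: (p3, p13, p4) → 52.2909
  f18: (p3, p8, p6) → 49.7122
  f19: (p3, p8, p9) → 69.8443
  f20: (p3, p13, p9) → 30.2461
Σ area = 947.975

Euler characteristic 12−30+20 = 2 ✓

facets=20 area=947.975


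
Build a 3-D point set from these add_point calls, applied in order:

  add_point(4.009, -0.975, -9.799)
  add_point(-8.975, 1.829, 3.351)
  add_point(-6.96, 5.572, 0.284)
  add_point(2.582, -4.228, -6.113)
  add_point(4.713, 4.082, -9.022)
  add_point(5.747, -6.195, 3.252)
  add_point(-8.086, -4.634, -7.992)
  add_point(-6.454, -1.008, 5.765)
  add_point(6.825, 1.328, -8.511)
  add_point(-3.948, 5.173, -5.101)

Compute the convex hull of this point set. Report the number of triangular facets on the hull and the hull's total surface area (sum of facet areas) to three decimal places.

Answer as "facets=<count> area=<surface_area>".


Hull vertices (10/10): indices [0, 1, 2, 3, 4, 5, 6, 7, 8, 9].

Facet areas (half cross-product norm):
  f1: (p0, p5, p8) → 26.8965
  f2: (p3, p0, p5) → 18.2830
  f3: (p7, p2, p1) → 9.8536
  f4: (p7, p2, p5) → 56.3392
  f5: (p4, p5, p8) → 21.3051
  f6: (p4, p2, p5) → 112.2280
  f7: (p4, p0, p8) → 6.7676
  f8: (p6, p2, p1) → 33.7313
  f9: (p6, p3, p0) → 27.3250
  f10: (p6, p4, p0) → 30.3727
  f11: (p6, p7, p1) → 29.2310
  f12: (p6, p3, p5) → 48.4262
  f13: (p6, p7, p5) → 95.1569
  f14: (p9, p4, p2) → 17.5478
  f15: (p9, p6, p2) → 33.9179
  f16: (p9, p6, p4) → 52.3225
Σ area = 619.704

Euler characteristic 10−24+16 = 2 ✓

facets=16 area=619.704


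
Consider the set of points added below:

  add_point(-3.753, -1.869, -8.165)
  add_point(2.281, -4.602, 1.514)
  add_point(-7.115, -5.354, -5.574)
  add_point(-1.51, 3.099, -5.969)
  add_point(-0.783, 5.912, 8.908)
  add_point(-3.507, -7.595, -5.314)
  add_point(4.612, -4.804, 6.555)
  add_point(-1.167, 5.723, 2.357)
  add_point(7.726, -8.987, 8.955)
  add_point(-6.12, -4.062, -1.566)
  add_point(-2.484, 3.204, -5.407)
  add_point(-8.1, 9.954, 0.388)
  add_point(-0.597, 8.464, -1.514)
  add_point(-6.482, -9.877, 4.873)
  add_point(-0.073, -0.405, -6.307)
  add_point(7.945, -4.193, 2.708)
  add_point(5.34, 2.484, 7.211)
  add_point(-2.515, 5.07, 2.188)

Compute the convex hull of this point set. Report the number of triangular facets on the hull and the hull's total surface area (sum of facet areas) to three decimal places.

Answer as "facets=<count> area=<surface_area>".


Points on the hull: [0, 2, 3, 4, 5, 8, 11, 12, 13, 14, 15, 16] (12 of 18).

Per-facet area ½‖(b−a)×(c−a)‖:
  f1: (p4, p13, p11) → 102.8497
  f2: (p12, p4, p11) → 41.3891
  f3: (p2, p13, p11) → 93.7452
  f4: (p2, p0, p11) → 41.7518
  f5: (p8, p4, p13) → 115.0418
  f6: (p14, p12, p15) → 63.7698
  f7: (p16, p8, p15) → 33.2980
  f8: (p16, p8, p4) → 34.3347
  f9: (p16, p12, p15) → 50.7003
  f10: (p16, p12, p4) → 38.4094
  f11: (p5, p2, p0) → 11.5418
  f12: (p5, p8, p15) → 54.4762
  f13: (p5, p2, p13) → 23.0479
  f14: (p5, p8, p13) → 80.3679
  f15: (p5, p14, p15) → 50.5843
  f16: (p5, p14, p0) → 13.9592
  f17: (p3, p14, p0) → 8.3135
  f18: (p3, p14, p12) → 9.4126
  f19: (p3, p0, p11) → 29.2132
  f20: (p3, p12, p11) → 27.2985
Σ area = 923.505

Check V−E+F: 12 − 30 + 20 = 2.

facets=20 area=923.505


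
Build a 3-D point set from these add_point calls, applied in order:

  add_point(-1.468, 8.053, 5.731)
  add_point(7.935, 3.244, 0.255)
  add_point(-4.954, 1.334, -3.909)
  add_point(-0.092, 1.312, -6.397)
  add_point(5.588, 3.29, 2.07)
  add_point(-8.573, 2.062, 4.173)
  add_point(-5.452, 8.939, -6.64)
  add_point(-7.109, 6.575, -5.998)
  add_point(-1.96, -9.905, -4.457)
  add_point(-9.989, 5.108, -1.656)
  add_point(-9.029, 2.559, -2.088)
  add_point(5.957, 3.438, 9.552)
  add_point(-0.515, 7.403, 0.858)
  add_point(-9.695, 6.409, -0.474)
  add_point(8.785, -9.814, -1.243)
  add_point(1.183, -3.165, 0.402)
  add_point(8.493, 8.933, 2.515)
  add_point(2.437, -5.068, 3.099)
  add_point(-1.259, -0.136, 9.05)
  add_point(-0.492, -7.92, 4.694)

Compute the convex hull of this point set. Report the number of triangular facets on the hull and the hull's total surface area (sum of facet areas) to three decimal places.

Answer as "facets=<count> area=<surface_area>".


Hull vertices (15/20): indices [0, 1, 3, 5, 6, 7, 8, 9, 10, 11, 13, 14, 16, 18, 19].

Area of each hull facet:
  f1: (p19, p11, p14) → 77.7250
  f2: (p3, p1, p14) → 68.3677
  f3: (p8, p19, p14) → 48.0695
  f4: (p8, p3, p14) → 64.2633
  f5: (p8, p3, p6) → 38.0606
  f6: (p13, p6, p9) → 6.9049
  f7: (p13, p0, p6) → 41.2206
  f8: (p18, p19, p11) → 33.9809
  f9: (p18, p0, p11) → 33.1828
  f10: (p16, p0, p6) → 68.4170
  f11: (p16, p3, p6) → 67.5787
  f12: (p16, p3, p1) → 28.7965
  f13: (p16, p0, p11) → 41.0030
  f14: (p16, p11, p14) → 80.2337
  f15: (p16, p1, p14) → 12.1971
  f16: (p7, p6, p9) → 5.8020
  f17: (p7, p8, p6) → 20.2552
  f18: (p5, p13, p0) → 29.9587
  f19: (p5, p18, p0) → 35.8430
  f20: (p5, p13, p9) → 5.7571
  f21: (p5, p18, p19) → 40.5565
  f22: (p5, p8, p19) → 60.8935
  f23: (p10, p7, p9) → 7.4503
  f24: (p10, p7, p8) → 40.8149
  f25: (p10, p5, p9) → 8.6689
  f26: (p10, p5, p8) → 45.6489
Σ area = 1011.650

Check V−E+F: 15 − 39 + 26 = 2.

facets=26 area=1011.650


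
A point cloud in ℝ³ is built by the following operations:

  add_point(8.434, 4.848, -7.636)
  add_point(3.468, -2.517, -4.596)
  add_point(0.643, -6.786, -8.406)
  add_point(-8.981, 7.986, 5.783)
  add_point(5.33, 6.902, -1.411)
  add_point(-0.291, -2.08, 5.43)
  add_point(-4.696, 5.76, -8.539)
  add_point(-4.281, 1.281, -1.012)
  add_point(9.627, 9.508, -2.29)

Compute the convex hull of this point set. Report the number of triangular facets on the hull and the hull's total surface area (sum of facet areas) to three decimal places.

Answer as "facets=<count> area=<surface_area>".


Extreme-point indices: [0, 1, 2, 3, 5, 6, 8] — 7 of 9 on the boundary.

Facet areas (half cross-product norm):
  f1: (p6, p8, p3) → 120.0654
  f2: (p6, p2, p3) → 100.1008
  f3: (p5, p8, p3) → 112.8588
  f4: (p5, p2, p3) → 92.6096
  f5: (p0, p6, p8) → 46.7373
  f6: (p0, p6, p2) → 80.1409
  f7: (p1, p5, p2) → 30.8604
  f8: (p1, p0, p2) → 24.7033
  f9: (p1, p5, p8) → 73.3926
  f10: (p1, p0, p8) → 31.5559
Σ area = 713.025

Euler characteristic 7−15+10 = 2 ✓

facets=10 area=713.025


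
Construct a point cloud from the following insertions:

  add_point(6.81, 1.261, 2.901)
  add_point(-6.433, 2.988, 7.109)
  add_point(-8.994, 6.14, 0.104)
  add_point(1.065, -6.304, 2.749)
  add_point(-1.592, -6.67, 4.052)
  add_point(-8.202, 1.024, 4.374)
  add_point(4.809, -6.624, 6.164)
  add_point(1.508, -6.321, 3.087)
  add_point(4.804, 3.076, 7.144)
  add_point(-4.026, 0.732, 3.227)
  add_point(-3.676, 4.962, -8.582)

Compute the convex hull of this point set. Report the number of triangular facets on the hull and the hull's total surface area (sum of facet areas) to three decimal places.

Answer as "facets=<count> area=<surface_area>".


facets=16 area=538.950

10 of the 11 inputs are extreme points: [0, 1, 2, 3, 4, 5, 6, 7, 8, 10].

Per-facet area ½‖(b−a)×(c−a)‖:
  f1: (p7, p10, p0) → 72.8613
  f2: (p5, p1, p2) → 12.6719
  f3: (p5, p1, p4) → 19.1802
  f4: (p5, p10, p2) → 31.6732
  f5: (p5, p10, p4) → 72.4239
  f6: (p6, p1, p4) → 35.8724
  f7: (p6, p7, p0) → 19.6063
  f8: (p3, p10, p4) → 24.6495
  f9: (p3, p7, p10) → 3.4949
  f10: (p3, p6, p4) → 7.0761
  f11: (p3, p6, p7) → 0.1321
  f12: (p8, p6, p0) → 21.9813
  f13: (p8, p6, p1) → 54.7773
  f14: (p8, p1, p2) → 43.1655
  f15: (p8, p10, p2) → 80.5575
  f16: (p8, p10, p0) → 38.8271
Σ area = 538.950

Euler characteristic 10−24+16 = 2 ✓


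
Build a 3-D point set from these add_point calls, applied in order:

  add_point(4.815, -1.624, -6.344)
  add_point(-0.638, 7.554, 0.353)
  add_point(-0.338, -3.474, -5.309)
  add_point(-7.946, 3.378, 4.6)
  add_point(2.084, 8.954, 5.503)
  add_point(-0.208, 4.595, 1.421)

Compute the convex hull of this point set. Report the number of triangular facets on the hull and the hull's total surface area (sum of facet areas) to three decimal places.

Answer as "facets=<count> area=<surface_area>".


Hull vertices (5/6): indices [0, 1, 2, 3, 4].

Triangle areas on the boundary:
  f1: (p2, p4, p3) → 80.7029
  f2: (p2, p4, p0) → 44.7697
  f3: (p1, p4, p3) → 28.1745
  f4: (p1, p4, p0) → 34.0749
  f5: (p1, p2, p3) → 57.6075
  f6: (p1, p2, p0) → 33.9303
Σ area = 279.260

Euler characteristic 5−9+6 = 2 ✓

facets=6 area=279.260


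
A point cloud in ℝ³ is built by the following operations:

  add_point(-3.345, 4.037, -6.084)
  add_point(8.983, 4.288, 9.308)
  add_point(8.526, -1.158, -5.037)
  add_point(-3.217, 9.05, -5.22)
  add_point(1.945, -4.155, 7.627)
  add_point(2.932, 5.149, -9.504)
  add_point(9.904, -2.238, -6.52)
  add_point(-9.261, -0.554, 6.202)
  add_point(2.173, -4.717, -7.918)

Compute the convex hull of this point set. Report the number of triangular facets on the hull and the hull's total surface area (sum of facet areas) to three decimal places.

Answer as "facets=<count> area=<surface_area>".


facets=12 area=819.808

Hull vertices (8/9): indices [0, 1, 3, 4, 5, 6, 7, 8].

Triangle areas on the boundary:
  f1: (p1, p3, p7) → 141.5532
  f2: (p0, p3, p7) → 36.0116
  f3: (p0, p8, p7) → 75.2327
  f4: (p5, p8, p6) → 38.8133
  f5: (p5, p1, p6) → 90.6819
  f6: (p5, p1, p3) → 81.1257
  f7: (p5, p0, p3) → 18.3259
  f8: (p5, p0, p8) → 34.6703
  f9: (p4, p1, p6) → 87.5898
  f10: (p4, p8, p6) → 63.1838
  f11: (p4, p1, p7) → 60.8155
  f12: (p4, p8, p7) → 91.8038
Σ area = 819.808

Euler characteristic 8−18+12 = 2 ✓


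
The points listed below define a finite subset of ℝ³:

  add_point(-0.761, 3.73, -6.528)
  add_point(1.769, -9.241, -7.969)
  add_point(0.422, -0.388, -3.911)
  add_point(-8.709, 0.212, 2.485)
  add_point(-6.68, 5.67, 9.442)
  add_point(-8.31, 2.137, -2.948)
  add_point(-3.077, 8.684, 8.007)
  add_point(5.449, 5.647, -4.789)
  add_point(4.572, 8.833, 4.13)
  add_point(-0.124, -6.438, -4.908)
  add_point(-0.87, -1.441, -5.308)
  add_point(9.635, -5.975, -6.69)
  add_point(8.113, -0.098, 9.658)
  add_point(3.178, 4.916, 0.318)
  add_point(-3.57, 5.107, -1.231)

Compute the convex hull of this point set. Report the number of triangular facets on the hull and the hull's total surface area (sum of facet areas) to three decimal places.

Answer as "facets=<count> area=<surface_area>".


Hull vertices (11/15): indices [0, 1, 3, 4, 5, 6, 7, 8, 11, 12, 14].

Area of each hull facet:
  f1: (p4, p12, p3) → 72.0304
  f2: (p1, p0, p11) → 55.9420
  f3: (p1, p12, p3) → 151.9219
  f4: (p1, p12, p11) → 73.7676
  f5: (p7, p0, p11) → 42.0424
  f6: (p7, p0, p8) → 30.9571
  f7: (p7, p12, p11) → 95.2908
  f8: (p7, p12, p8) → 51.9617
  f9: (p6, p12, p8) → 47.4842
  f10: (p6, p4, p12) → 34.6967
  f11: (p6, p0, p8) → 55.5958
  f12: (p5, p1, p3) → 46.0057
  f13: (p5, p1, p0) → 56.5057
  f14: (p5, p4, p3) → 22.6182
  f15: (p5, p6, p4) → 31.8870
  f16: (p14, p6, p0) → 15.5689
  f17: (p14, p5, p0) → 17.9976
  f18: (p14, p5, p6) → 25.1865
Σ area = 927.460

Euler: V−E+F = 11−27+18 = 2.

facets=18 area=927.460


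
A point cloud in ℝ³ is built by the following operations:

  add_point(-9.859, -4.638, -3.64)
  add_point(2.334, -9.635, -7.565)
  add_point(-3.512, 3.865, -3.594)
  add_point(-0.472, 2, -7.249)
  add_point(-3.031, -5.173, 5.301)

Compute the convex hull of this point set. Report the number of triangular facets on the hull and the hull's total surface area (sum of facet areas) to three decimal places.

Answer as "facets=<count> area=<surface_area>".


5 of the 5 inputs are extreme points: [0, 1, 2, 3, 4].

Triangle areas on the boundary:
  f1: (p4, p1, p0) → 73.1371
  f2: (p4, p2, p0) → 56.4470
  f3: (p3, p1, p0) → 67.7110
  f4: (p3, p2, p0) → 27.0438
  f5: (p3, p4, p1) → 80.0979
  f6: (p3, p4, p2) → 31.6158
Σ area = 336.053

Euler characteristic 5−9+6 = 2 ✓

facets=6 area=336.053


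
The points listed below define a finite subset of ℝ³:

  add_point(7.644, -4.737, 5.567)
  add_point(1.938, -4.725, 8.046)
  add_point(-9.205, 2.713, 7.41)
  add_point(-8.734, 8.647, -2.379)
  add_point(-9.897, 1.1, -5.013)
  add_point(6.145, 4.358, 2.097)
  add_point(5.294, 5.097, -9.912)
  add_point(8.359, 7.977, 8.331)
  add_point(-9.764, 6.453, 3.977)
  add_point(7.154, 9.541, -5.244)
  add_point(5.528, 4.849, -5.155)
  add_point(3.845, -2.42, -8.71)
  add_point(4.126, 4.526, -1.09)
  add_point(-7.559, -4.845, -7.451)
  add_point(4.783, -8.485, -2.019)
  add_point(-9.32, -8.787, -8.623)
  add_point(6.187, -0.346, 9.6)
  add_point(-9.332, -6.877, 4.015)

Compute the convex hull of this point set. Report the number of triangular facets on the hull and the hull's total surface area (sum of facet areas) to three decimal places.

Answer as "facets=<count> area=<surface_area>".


14 of the 18 inputs are extreme points: [0, 1, 2, 3, 4, 6, 7, 8, 9, 11, 14, 15, 16, 17].

Triangle areas on the boundary:
  f1: (p6, p15, p4) → 86.4777
  f2: (p17, p15, p4) → 59.1416
  f3: (p3, p6, p4) → 64.1197
  f4: (p14, p17, p15) → 90.2755
  f5: (p9, p3, p7) → 110.3965
  f6: (p9, p3, p6) → 53.2876
  f7: (p11, p6, p15) → 45.6834
  f8: (p11, p14, p15) → 65.0166
  f9: (p11, p14, p6) → 23.5454
  f10: (p1, p14, p17) → 67.0718
  f11: (p1, p2, p17) → 59.2243
  f12: (p0, p14, p6) → 70.0925
  f13: (p0, p9, p6) → 59.7870
  f14: (p0, p9, p7) → 88.8959
  f15: (p0, p1, p14) → 27.7553
  f16: (p8, p3, p7) → 63.5428
  f17: (p8, p2, p7) → 46.7633
  f18: (p8, p3, p4) → 27.4691
  f19: (p8, p17, p4) → 60.0861
  f20: (p8, p2, p17) → 23.0074
  f21: (p16, p2, p7) → 68.8364
  f22: (p16, p1, p2) → 41.4830
  f23: (p16, p0, p7) → 22.6326
  f24: (p16, p0, p1) → 16.7384
Σ area = 1341.330

Check V−E+F: 14 − 36 + 24 = 2.

facets=24 area=1341.330


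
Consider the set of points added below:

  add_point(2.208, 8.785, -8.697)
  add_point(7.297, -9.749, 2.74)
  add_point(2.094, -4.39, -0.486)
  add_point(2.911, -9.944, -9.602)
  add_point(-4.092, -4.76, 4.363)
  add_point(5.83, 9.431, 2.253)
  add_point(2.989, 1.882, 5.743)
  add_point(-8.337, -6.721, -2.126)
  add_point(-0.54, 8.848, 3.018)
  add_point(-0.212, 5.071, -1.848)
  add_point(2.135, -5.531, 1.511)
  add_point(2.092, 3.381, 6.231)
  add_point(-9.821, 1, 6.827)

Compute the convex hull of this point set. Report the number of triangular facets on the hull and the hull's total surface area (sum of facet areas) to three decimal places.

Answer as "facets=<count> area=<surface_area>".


Extreme-point indices: [0, 1, 3, 4, 5, 6, 7, 8, 11, 12] — 10 of 13 on the boundary.

Per-facet area ½‖(b−a)×(c−a)‖:
  f1: (p0, p5, p1) → 111.1353
  f2: (p0, p3, p1) → 122.7606
  f3: (p11, p1, p12) → 86.9464
  f4: (p7, p3, p1) → 88.2978
  f5: (p7, p0, p12) → 116.1952
  f6: (p7, p0, p3) → 124.7505
  f7: (p8, p0, p12) → 68.2691
  f8: (p8, p0, p5) → 36.4377
  f9: (p8, p11, p12) → 40.9396
  f10: (p8, p11, p5) → 21.4050
  f11: (p6, p5, p1) → 45.6703
  f12: (p6, p11, p1) → 2.0936
  f13: (p6, p11, p5) → 7.1448
  f14: (p4, p1, p12) → 20.8035
  f15: (p4, p7, p12) → 33.9181
  f16: (p4, p7, p1) → 48.1480
Σ area = 974.915

Check V−E+F: 10 − 24 + 16 = 2.

facets=16 area=974.915


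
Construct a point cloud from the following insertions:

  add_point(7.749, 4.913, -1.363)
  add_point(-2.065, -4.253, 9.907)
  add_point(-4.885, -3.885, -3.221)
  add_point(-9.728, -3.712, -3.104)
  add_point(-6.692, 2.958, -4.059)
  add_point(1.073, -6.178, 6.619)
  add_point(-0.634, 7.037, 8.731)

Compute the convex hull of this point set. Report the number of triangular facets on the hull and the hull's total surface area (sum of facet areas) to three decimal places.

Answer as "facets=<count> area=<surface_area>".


Hull vertices (7/7): indices [0, 1, 2, 3, 4, 5, 6].

Facet areas (half cross-product norm):
  f1: (p6, p5, p0) → 83.8144
  f2: (p4, p6, p3) → 51.8009
  f3: (p4, p6, p0) → 87.6909
  f4: (p2, p5, p3) → 24.7149
  f5: (p2, p5, p0) → 83.2164
  f6: (p2, p4, p3) → 16.5590
  f7: (p2, p4, p0) → 52.2776
  f8: (p1, p5, p3) → 36.2257
  f9: (p1, p6, p3) → 86.2761
  f10: (p1, p6, p5) → 27.4324
Σ area = 550.008

Euler: V−E+F = 7−15+10 = 2.

facets=10 area=550.008


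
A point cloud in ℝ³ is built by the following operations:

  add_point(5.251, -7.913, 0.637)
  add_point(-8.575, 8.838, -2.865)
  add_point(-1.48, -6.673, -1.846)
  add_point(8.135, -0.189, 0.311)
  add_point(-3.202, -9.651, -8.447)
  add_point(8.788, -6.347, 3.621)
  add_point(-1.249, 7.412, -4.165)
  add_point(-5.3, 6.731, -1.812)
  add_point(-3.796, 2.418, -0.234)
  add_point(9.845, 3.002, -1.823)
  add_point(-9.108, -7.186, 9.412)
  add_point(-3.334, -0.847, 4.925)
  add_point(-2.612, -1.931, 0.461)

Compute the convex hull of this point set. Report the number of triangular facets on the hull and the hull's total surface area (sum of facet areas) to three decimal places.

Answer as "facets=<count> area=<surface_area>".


Extreme-point indices: [0, 1, 4, 5, 6, 9, 10, 11] — 8 of 13 on the boundary.

Per-facet area ½‖(b−a)×(c−a)‖:
  f1: (p4, p1, p10) → 168.3046
  f2: (p5, p4, p9) → 93.5340
  f3: (p11, p1, p10) → 56.2881
  f4: (p11, p1, p9) → 102.6544
  f5: (p11, p5, p10) → 61.3902
  f6: (p11, p5, p9) → 70.9665
  f7: (p6, p1, p9) → 18.3809
  f8: (p6, p4, p9) → 105.4443
  f9: (p6, p4, p1) → 66.5923
  f10: (p0, p4, p10) → 103.5715
  f11: (p0, p5, p10) → 39.4357
  f12: (p0, p5, p4) → 6.7022
Σ area = 893.265

Check V−E+F: 8 − 18 + 12 = 2.

facets=12 area=893.265


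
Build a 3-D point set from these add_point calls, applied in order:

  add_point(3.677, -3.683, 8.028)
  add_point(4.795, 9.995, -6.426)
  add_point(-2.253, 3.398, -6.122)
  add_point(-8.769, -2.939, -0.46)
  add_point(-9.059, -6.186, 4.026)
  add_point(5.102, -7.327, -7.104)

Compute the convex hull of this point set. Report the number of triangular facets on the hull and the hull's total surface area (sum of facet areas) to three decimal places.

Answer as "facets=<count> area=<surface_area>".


Extreme-point indices: [0, 1, 2, 3, 4, 5] — 6 of 6 on the boundary.

Per-facet area ½‖(b−a)×(c−a)‖:
  f1: (p0, p5, p4) → 102.9712
  f2: (p0, p1, p4) → 135.2781
  f3: (p0, p1, p5) → 130.3695
  f4: (p2, p1, p5) → 62.2902
  f5: (p3, p5, p4) → 43.2518
  f6: (p3, p2, p5) → 69.4529
  f7: (p3, p1, p4) → 40.6577
  f8: (p3, p2, p1) → 25.9620
Σ area = 610.233

Check V−E+F: 6 − 12 + 8 = 2.

facets=8 area=610.233


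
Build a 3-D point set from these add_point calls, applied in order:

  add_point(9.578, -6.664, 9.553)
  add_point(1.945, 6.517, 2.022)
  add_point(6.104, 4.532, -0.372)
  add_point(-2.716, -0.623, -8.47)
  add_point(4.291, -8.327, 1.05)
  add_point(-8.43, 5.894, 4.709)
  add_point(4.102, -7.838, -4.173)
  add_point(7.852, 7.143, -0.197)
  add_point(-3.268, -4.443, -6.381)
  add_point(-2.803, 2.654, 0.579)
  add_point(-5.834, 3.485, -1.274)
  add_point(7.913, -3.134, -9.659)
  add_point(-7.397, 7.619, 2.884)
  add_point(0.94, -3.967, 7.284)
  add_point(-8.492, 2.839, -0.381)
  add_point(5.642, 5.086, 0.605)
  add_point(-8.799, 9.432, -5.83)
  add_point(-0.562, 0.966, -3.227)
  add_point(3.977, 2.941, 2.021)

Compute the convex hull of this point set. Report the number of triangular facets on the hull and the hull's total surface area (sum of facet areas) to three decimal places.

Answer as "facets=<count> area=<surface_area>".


Hull vertices (13/19): indices [0, 1, 3, 4, 5, 6, 7, 8, 11, 12, 13, 14, 16].

Triangle areas on the boundary:
  f1: (p7, p11, p16) → 122.9777
  f2: (p7, p11, p0) → 116.0391
  f3: (p3, p11, p16) → 47.0446
  f4: (p13, p4, p0) → 36.4314
  f5: (p13, p5, p0) → 30.9357
  f6: (p12, p7, p16) → 70.0826
  f7: (p12, p5, p16) → 8.5071
  f8: (p1, p7, p0) → 52.9241
  f9: (p1, p5, p0) → 87.6060
  f10: (p1, p12, p7) → 10.0768
  f11: (p1, p12, p5) → 11.9480
  f12: (p6, p4, p0) → 14.5751
  f13: (p6, p11, p0) → 55.4005
  f14: (p8, p13, p4) → 46.8777
  f15: (p8, p6, p4) → 20.8319
  f16: (p8, p3, p16) → 21.9195
  f17: (p8, p3, p11) → 24.0996
  f18: (p8, p6, p11) → 34.3521
  f19: (p14, p13, p5) → 40.2650
  f20: (p14, p8, p13) → 70.3160
  f21: (p14, p5, p16) → 25.1190
  f22: (p14, p8, p16) → 45.3718
Σ area = 993.701

Check V−E+F: 13 − 33 + 22 = 2.

facets=22 area=993.701


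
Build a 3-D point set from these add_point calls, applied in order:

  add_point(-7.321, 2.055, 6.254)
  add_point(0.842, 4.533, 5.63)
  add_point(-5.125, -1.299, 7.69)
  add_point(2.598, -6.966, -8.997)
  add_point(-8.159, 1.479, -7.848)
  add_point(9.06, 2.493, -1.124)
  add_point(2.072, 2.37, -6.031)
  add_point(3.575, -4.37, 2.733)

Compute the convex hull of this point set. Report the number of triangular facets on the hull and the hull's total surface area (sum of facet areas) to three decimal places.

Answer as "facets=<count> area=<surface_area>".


facets=12 area=609.728

8 of the 8 inputs are extreme points: [0, 1, 2, 3, 4, 5, 6, 7].

Per-facet area ½‖(b−a)×(c−a)‖:
  f1: (p2, p3, p4) → 108.6259
  f2: (p6, p3, p4) → 50.9853
  f3: (p6, p3, p5) → 41.4529
  f4: (p6, p1, p4) → 61.9532
  f5: (p6, p1, p5) → 44.6585
  f6: (p7, p3, p5) → 56.7637
  f7: (p7, p2, p3) → 56.1629
  f8: (p7, p1, p5) → 43.4076
  f9: (p7, p1, p2) → 39.2018
  f10: (p0, p2, p4) → 28.3663
  f11: (p0, p1, p4) → 60.4676
  f12: (p0, p1, p2) → 17.6829
Σ area = 609.728

Euler: V−E+F = 8−18+12 = 2.


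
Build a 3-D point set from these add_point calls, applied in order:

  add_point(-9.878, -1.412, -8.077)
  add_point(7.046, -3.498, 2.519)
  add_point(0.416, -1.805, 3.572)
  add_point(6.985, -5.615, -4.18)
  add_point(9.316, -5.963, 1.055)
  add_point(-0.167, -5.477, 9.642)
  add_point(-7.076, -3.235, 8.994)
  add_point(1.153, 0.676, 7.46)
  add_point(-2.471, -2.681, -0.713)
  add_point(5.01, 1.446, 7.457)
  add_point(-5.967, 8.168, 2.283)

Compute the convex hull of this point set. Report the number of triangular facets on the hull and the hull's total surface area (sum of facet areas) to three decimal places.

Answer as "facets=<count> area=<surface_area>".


Extreme-point indices: [0, 3, 4, 5, 6, 9, 10] — 7 of 11 on the boundary.

Facet areas (half cross-product norm):
  f1: (p9, p5, p4) → 47.0942
  f2: (p3, p10, p0) → 126.1419
  f3: (p3, p5, p0) → 134.4457
  f4: (p3, p5, p4) → 34.9564
  f5: (p3, p9, p4) → 28.8727
  f6: (p3, p9, p10) → 95.2989
  f7: (p6, p10, p0) → 94.6805
  f8: (p6, p5, p0) → 61.0355
  f9: (p6, p9, p10) → 77.6007
  f10: (p6, p9, p5) → 31.1186
Σ area = 731.245

Euler: V−E+F = 7−15+10 = 2.

facets=10 area=731.245
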